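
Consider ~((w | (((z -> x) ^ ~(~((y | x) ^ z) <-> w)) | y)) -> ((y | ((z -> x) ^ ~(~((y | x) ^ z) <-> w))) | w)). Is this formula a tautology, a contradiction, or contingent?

x  y  z  w     (z -> x)  (y | x)  ((y | x) ^ z)  ~((y | x) ^ z)  (~((y | x) ^ z) <-> w)  ~(~((y | x) ^ z) <-> w)  φ
T  T  T  T        T         T           F              T                   T                        F             F
T  T  T  F        T         T           F              T                   F                        T             F
T  T  F  T        T         T           T              F                   F                        T             F
T  T  F  F        T         T           T              F                   T                        F             F
T  F  T  T        T         T           F              T                   T                        F             F
T  F  T  F        T         T           F              T                   F                        T             F
T  F  F  T        T         T           T              F                   F                        T             F
T  F  F  F        T         T           T              F                   T                        F             F
F  T  T  T        F         T           F              T                   T                        F             F
F  T  T  F        F         T           F              T                   F                        T             F
F  T  F  T        T         T           T              F                   F                        T             F
F  T  F  F        T         T           T              F                   T                        F             F
F  F  T  T        F         F           T              F                   F                        T             F
F  F  T  F        F         F           T              F                   T                        F             F
F  F  F  T        T         F           F              T                   T                        F             F
F  F  F  F        T         F           F              T                   F                        T             F
Every row is F, so the formula is a contradiction.

contradiction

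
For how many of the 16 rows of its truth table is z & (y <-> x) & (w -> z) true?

4

x  y  z  w  |  (y <-> x)  (w -> z)  (z & (y <-> x) & (w -> z))
1  1  1  1  |      1         1                  1             
1  1  1  0  |      1         1                  1             
1  1  0  1  |      1         0                  0             
1  1  0  0  |      1         1                  0             
1  0  1  1  |      0         1                  0             
1  0  1  0  |      0         1                  0             
1  0  0  1  |      0         0                  0             
1  0  0  0  |      0         1                  0             
0  1  1  1  |      0         1                  0             
0  1  1  0  |      0         1                  0             
0  1  0  1  |      0         0                  0             
0  1  0  0  |      0         1                  0             
0  0  1  1  |      1         1                  1             
0  0  1  0  |      1         1                  1             
0  0  0  1  |      1         0                  0             
0  0  0  0  |      1         1                  0             
The formula is true on 4 of the 16 rows.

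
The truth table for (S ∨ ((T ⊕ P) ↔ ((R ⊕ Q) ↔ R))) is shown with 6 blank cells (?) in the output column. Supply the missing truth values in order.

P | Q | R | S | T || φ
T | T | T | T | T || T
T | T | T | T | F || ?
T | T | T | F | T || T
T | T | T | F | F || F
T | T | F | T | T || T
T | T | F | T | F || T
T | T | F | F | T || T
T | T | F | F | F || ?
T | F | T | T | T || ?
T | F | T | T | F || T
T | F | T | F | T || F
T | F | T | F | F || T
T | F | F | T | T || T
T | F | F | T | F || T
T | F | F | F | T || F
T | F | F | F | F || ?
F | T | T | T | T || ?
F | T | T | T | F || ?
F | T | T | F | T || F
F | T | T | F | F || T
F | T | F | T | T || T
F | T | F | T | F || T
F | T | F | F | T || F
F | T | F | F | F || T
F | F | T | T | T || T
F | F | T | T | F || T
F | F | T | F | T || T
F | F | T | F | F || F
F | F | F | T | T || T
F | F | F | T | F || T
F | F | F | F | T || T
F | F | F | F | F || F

Row P=T, Q=T, R=T, S=T, T=F: ((T ⊕ P) ↔ ((R ⊕ Q) ↔ R)) = F, so the formula = T.
Row P=T, Q=T, R=F, S=F, T=F: ((T ⊕ P) ↔ ((R ⊕ Q) ↔ R)) = F, so the formula = F.
Row P=T, Q=F, R=T, S=T, T=T: ((T ⊕ P) ↔ ((R ⊕ Q) ↔ R)) = F, so the formula = T.
Row P=T, Q=F, R=F, S=F, T=F: ((T ⊕ P) ↔ ((R ⊕ Q) ↔ R)) = T, so the formula = T.
Row P=F, Q=T, R=T, S=T, T=T: ((T ⊕ P) ↔ ((R ⊕ Q) ↔ R)) = F, so the formula = T.
Row P=F, Q=T, R=T, S=T, T=F: ((T ⊕ P) ↔ ((R ⊕ Q) ↔ R)) = T, so the formula = T.

T, F, T, T, T, T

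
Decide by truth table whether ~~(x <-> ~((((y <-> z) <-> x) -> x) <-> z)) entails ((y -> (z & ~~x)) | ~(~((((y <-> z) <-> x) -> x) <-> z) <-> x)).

x  y  z  |  φ  ψ
1  1  1  |  0  1
1  1  0  |  1  0
1  0  1  |  0  1
1  0  0  |  1  1
0  1  1  |  1  0
0  1  0  |  1  0
0  0  1  |  0  1
0  0  0  |  0  1
At x=1, y=1, z=0 we have φ true but ψ false, so φ does not entail ψ.

no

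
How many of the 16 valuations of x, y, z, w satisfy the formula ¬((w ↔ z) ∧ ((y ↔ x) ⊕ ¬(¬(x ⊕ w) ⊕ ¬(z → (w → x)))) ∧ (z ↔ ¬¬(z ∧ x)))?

13

x  y  z  w  |  (w ↔ z)  (y ↔ x)  (x ⊕ w)  ¬(x ⊕ w)  (w → x)  (z → (w → x))  ¬(z → (w → x))  (¬(x ⊕ w) ⊕ ¬(z → (w → x)))  ¬(¬(x ⊕ w) ⊕ ¬(z → (w → x)))  (z ∧ x)  ¬(z ∧ x)  ¬¬(z ∧ x)  (z ↔ ¬¬(z ∧ x))  φ
0  0  0  0  |     1        1        0        1         1           1              0                      1                            0                   0        1          0             1         0
0  0  0  1  |     0        1        1        0         0           1              0                      0                            1                   0        1          0             1         1
0  0  1  0  |     0        1        0        1         1           1              0                      1                            0                   0        1          0             0         1
0  0  1  1  |     1        1        1        0         0           0              1                      1                            0                   0        1          0             0         1
0  1  0  0  |     1        0        0        1         1           1              0                      1                            0                   0        1          0             1         1
0  1  0  1  |     0        0        1        0         0           1              0                      0                            1                   0        1          0             1         1
0  1  1  0  |     0        0        0        1         1           1              0                      1                            0                   0        1          0             0         1
0  1  1  1  |     1        0        1        0         0           0              1                      1                            0                   0        1          0             0         1
1  0  0  0  |     1        0        1        0         1           1              0                      0                            1                   0        1          0             1         0
1  0  0  1  |     0        0        0        1         1           1              0                      1                            0                   0        1          0             1         1
1  0  1  0  |     0        0        1        0         1           1              0                      0                            1                   1        0          1             1         1
1  0  1  1  |     1        0        0        1         1           1              0                      1                            0                   1        0          1             1         1
1  1  0  0  |     1        1        1        0         1           1              0                      0                            1                   0        1          0             1         1
1  1  0  1  |     0        1        0        1         1           1              0                      1                            0                   0        1          0             1         1
1  1  1  0  |     0        1        1        0         1           1              0                      0                            1                   1        0          1             1         1
1  1  1  1  |     1        1        0        1         1           1              0                      1                            0                   1        0          1             1         0
The formula is true on 13 of the 16 rows.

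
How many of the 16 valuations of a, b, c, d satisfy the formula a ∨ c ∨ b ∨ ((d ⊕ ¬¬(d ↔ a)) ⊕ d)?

15

a | b | c | d | φ
- | - | - | - | -
F | F | F | F | T
F | F | F | T | F
F | F | T | F | T
F | F | T | T | T
F | T | F | F | T
F | T | F | T | T
F | T | T | F | T
F | T | T | T | T
T | F | F | F | T
T | F | F | T | T
T | F | T | F | T
T | F | T | T | T
T | T | F | F | T
T | T | F | T | T
T | T | T | F | T
T | T | T | T | T
The formula is true on 15 of the 16 rows.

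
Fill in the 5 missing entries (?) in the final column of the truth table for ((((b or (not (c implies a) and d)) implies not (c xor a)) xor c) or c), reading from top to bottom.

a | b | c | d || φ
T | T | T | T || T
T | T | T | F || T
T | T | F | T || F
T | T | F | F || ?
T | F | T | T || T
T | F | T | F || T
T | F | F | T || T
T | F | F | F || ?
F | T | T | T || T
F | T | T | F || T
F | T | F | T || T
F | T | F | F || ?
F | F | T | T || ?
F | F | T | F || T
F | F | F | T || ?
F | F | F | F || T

F, T, T, T, T

Row a=T, b=T, c=F, d=F: (((b or (not (c implies a) and d)) implies not (c xor a)) xor c) = F, so the formula = F.
Row a=T, b=F, c=F, d=F: (((b or (not (c implies a) and d)) implies not (c xor a)) xor c) = T, so the formula = T.
Row a=F, b=T, c=F, d=F: (((b or (not (c implies a) and d)) implies not (c xor a)) xor c) = T, so the formula = T.
Row a=F, b=F, c=T, d=T: (((b or (not (c implies a) and d)) implies not (c xor a)) xor c) = T, so the formula = T.
Row a=F, b=F, c=F, d=T: (((b or (not (c implies a) and d)) implies not (c xor a)) xor c) = T, so the formula = T.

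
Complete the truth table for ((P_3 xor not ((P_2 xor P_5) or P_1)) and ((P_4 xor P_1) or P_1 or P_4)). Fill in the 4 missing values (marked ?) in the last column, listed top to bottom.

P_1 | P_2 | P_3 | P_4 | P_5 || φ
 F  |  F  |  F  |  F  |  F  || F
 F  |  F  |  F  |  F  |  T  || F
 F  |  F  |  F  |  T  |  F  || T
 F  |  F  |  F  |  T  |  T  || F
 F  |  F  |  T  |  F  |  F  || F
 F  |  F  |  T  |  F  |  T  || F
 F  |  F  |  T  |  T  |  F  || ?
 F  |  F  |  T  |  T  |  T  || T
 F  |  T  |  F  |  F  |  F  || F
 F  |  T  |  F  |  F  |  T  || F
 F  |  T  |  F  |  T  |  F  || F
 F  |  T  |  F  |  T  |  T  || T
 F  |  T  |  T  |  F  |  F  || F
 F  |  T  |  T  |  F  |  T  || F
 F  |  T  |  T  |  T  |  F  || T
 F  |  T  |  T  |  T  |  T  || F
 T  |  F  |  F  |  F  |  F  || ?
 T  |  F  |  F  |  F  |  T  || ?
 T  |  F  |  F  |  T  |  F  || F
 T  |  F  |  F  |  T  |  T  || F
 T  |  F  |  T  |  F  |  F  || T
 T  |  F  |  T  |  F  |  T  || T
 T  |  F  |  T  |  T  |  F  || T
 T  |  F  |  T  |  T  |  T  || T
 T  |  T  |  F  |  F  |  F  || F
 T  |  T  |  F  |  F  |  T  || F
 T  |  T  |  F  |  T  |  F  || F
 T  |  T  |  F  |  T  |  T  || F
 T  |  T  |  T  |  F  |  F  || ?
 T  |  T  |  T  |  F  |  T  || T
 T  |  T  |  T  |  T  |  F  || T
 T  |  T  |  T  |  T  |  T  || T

F, F, F, T

Row P_1=F, P_2=F, P_3=T, P_4=T, P_5=F: (P_3 xor not ((P_2 xor P_5) or P_1)) = F, ((P_4 xor P_1) or P_1 or P_4) = T, so the formula = F.
Row P_1=T, P_2=F, P_3=F, P_4=F, P_5=F: (P_3 xor not ((P_2 xor P_5) or P_1)) = F, ((P_4 xor P_1) or P_1 or P_4) = T, so the formula = F.
Row P_1=T, P_2=F, P_3=F, P_4=F, P_5=T: (P_3 xor not ((P_2 xor P_5) or P_1)) = F, ((P_4 xor P_1) or P_1 or P_4) = T, so the formula = F.
Row P_1=T, P_2=T, P_3=T, P_4=F, P_5=F: (P_3 xor not ((P_2 xor P_5) or P_1)) = T, ((P_4 xor P_1) or P_1 or P_4) = T, so the formula = T.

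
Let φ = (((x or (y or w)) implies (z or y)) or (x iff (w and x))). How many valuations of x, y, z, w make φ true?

x | y | z | w || φ
F | F | F | F || T
F | F | F | T || T
F | F | T | F || T
F | F | T | T || T
F | T | F | F || T
F | T | F | T || T
F | T | T | F || T
F | T | T | T || T
T | F | F | F || F
T | F | F | T || T
T | F | T | F || T
T | F | T | T || T
T | T | F | F || T
T | T | F | T || T
T | T | T | F || T
T | T | T | T || T
The formula is true on 15 of the 16 rows.

15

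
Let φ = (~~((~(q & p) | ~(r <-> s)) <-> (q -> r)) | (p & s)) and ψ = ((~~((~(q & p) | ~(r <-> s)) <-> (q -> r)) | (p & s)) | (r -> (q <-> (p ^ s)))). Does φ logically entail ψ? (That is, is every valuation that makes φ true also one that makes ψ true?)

  p   |   q   |   r   |   s   ||   φ   |   ψ  
False | False | False | False ||  True |  True
False | False | False |  True ||  True |  True
False | False |  True | False ||  True |  True
False | False |  True |  True ||  True |  True
False |  True | False | False || False |  True
False |  True | False |  True || False |  True
False |  True |  True | False ||  True |  True
False |  True |  True |  True ||  True |  True
 True | False | False | False ||  True |  True
 True | False | False |  True ||  True |  True
 True | False |  True | False ||  True |  True
 True | False |  True |  True ||  True |  True
 True |  True | False | False ||  True |  True
 True |  True | False |  True ||  True |  True
 True |  True |  True | False ||  True |  True
 True |  True |  True |  True ||  True |  True
In every row where φ is true, ψ is also true, so φ ⊨ ψ.

yes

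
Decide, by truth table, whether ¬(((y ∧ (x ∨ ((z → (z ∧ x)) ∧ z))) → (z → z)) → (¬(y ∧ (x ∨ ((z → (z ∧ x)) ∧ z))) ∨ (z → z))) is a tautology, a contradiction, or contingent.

contradiction

x | y | z || (z ∧ x) | (z → (z ∧ x)) | ((z → (z ∧ x)) ∧ z) | (x ∨ ((z → (z ∧ x)) ∧ z)) | (z → z) | φ
1 | 1 | 1 ||    1    |       1       |          1          |             1             |    1    | 0
1 | 1 | 0 ||    0    |       1       |          0          |             1             |    1    | 0
1 | 0 | 1 ||    1    |       1       |          1          |             1             |    1    | 0
1 | 0 | 0 ||    0    |       1       |          0          |             1             |    1    | 0
0 | 1 | 1 ||    0    |       0       |          0          |             0             |    1    | 0
0 | 1 | 0 ||    0    |       1       |          0          |             0             |    1    | 0
0 | 0 | 1 ||    0    |       0       |          0          |             0             |    1    | 0
0 | 0 | 0 ||    0    |       1       |          0          |             0             |    1    | 0
Every row is 0, so the formula is a contradiction.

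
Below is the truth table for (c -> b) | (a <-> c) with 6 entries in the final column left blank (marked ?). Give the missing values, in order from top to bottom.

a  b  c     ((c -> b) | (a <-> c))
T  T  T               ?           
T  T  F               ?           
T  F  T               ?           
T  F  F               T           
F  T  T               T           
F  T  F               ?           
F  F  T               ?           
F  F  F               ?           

T, T, T, T, F, T

Row a=T, b=T, c=T: (c -> b) = T, (a <-> c) = T, so ((c -> b) | (a <-> c)) = T.
Row a=T, b=T, c=F: (c -> b) = T, (a <-> c) = F, so ((c -> b) | (a <-> c)) = T.
Row a=T, b=F, c=T: (c -> b) = F, (a <-> c) = T, so ((c -> b) | (a <-> c)) = T.
Row a=F, b=T, c=F: (c -> b) = T, (a <-> c) = T, so ((c -> b) | (a <-> c)) = T.
Row a=F, b=F, c=T: (c -> b) = F, (a <-> c) = F, so ((c -> b) | (a <-> c)) = F.
Row a=F, b=F, c=F: (c -> b) = T, (a <-> c) = T, so ((c -> b) | (a <-> c)) = T.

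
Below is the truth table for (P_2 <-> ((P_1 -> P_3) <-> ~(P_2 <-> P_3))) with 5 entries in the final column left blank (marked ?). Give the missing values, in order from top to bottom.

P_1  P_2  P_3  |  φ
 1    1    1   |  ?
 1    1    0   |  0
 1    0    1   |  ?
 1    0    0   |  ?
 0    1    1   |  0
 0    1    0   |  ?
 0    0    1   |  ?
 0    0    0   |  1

Row P_1=1, P_2=1, P_3=1: ((P_1 -> P_3) <-> ~(P_2 <-> P_3)) = 0, so the formula = 0.
Row P_1=1, P_2=0, P_3=1: ((P_1 -> P_3) <-> ~(P_2 <-> P_3)) = 1, so the formula = 0.
Row P_1=1, P_2=0, P_3=0: ((P_1 -> P_3) <-> ~(P_2 <-> P_3)) = 1, so the formula = 0.
Row P_1=0, P_2=1, P_3=0: ((P_1 -> P_3) <-> ~(P_2 <-> P_3)) = 1, so the formula = 1.
Row P_1=0, P_2=0, P_3=1: ((P_1 -> P_3) <-> ~(P_2 <-> P_3)) = 1, so the formula = 0.

0, 0, 0, 1, 0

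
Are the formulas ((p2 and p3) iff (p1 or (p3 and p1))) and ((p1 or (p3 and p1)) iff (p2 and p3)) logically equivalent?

equivalent

  p1  |   p2  |   p3  ||   φ   |   ψ  
 True |  True |  True ||  True |  True
 True |  True | False || False | False
 True | False |  True || False | False
 True | False | False || False | False
False |  True |  True || False | False
False |  True | False ||  True |  True
False | False |  True ||  True |  True
False | False | False ||  True |  True
The columns for φ and ψ agree on every row, so they are logically equivalent.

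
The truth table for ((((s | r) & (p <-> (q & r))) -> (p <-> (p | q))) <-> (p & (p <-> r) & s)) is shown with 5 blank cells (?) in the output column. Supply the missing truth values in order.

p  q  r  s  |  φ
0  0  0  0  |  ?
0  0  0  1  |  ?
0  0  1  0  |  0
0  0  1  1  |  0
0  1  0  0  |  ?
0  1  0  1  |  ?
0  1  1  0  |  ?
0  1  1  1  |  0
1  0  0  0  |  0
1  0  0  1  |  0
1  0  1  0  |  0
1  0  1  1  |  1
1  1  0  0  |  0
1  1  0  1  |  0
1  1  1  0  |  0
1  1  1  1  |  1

0, 0, 0, 1, 0

Row p=0, q=0, r=0, s=0: (((s | r) & (p <-> (q & r))) -> (p <-> (p | q))) = 1, (p & (p <-> r) & s) = 0, so the formula = 0.
Row p=0, q=0, r=0, s=1: (((s | r) & (p <-> (q & r))) -> (p <-> (p | q))) = 1, (p & (p <-> r) & s) = 0, so the formula = 0.
Row p=0, q=1, r=0, s=0: (((s | r) & (p <-> (q & r))) -> (p <-> (p | q))) = 1, (p & (p <-> r) & s) = 0, so the formula = 0.
Row p=0, q=1, r=0, s=1: (((s | r) & (p <-> (q & r))) -> (p <-> (p | q))) = 0, (p & (p <-> r) & s) = 0, so the formula = 1.
Row p=0, q=1, r=1, s=0: (((s | r) & (p <-> (q & r))) -> (p <-> (p | q))) = 1, (p & (p <-> r) & s) = 0, so the formula = 0.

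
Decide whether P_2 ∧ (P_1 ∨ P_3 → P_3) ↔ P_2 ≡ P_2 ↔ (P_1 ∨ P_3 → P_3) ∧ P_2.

equivalent

 P_1  |  P_2  |  P_3  |   φ   |   ψ  
----- | ----- | ----- | ----- | -----
 True |  True |  True |  True |  True
 True |  True | False | False | False
 True | False |  True |  True |  True
 True | False | False |  True |  True
False |  True |  True |  True |  True
False |  True | False |  True |  True
False | False |  True |  True |  True
False | False | False |  True |  True
The columns for φ and ψ agree on every row, so they are logically equivalent.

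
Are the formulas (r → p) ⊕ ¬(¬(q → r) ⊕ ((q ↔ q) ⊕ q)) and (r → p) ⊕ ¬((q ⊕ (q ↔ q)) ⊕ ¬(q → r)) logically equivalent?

p | q | r || φ | ψ
F | F | F || T | T
F | F | T || F | F
F | T | F || T | T
F | T | T || T | T
T | F | F || T | T
T | F | T || T | T
T | T | F || T | T
T | T | T || F | F
The columns for φ and ψ agree on every row, so they are logically equivalent.

equivalent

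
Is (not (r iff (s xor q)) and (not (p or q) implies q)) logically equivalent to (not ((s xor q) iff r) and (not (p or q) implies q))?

p | q | r | s || φ | ψ
0 | 0 | 0 | 0 || 0 | 0
0 | 0 | 0 | 1 || 0 | 0
0 | 0 | 1 | 0 || 0 | 0
0 | 0 | 1 | 1 || 0 | 0
0 | 1 | 0 | 0 || 1 | 1
0 | 1 | 0 | 1 || 0 | 0
0 | 1 | 1 | 0 || 0 | 0
0 | 1 | 1 | 1 || 1 | 1
1 | 0 | 0 | 0 || 0 | 0
1 | 0 | 0 | 1 || 1 | 1
1 | 0 | 1 | 0 || 1 | 1
1 | 0 | 1 | 1 || 0 | 0
1 | 1 | 0 | 0 || 1 | 1
1 | 1 | 0 | 1 || 0 | 0
1 | 1 | 1 | 0 || 0 | 0
1 | 1 | 1 | 1 || 1 | 1
The columns for φ and ψ agree on every row, so they are logically equivalent.

equivalent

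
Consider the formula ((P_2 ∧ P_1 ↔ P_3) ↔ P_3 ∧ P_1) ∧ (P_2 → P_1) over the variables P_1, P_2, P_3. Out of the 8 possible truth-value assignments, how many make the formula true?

3

P_1  P_2  P_3  |  φ
 F    F    F   |  F
 F    F    T   |  T
 F    T    F   |  F
 F    T    T   |  F
 T    F    F   |  F
 T    F    T   |  F
 T    T    F   |  T
 T    T    T   |  T
The formula is true on 3 of the 8 rows.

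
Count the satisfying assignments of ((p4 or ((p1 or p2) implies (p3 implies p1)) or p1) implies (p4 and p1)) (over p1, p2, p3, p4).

5

p1 | p2 | p3 | p4 | (p1 or p2) | (p3 implies p1) | (p4 and p1) | φ
-- | -- | -- | -- | ---------- | --------------- | ----------- | -
1  | 1  | 1  | 1  |     1      |        1        |      1      | 1
1  | 1  | 1  | 0  |     1      |        1        |      0      | 0
1  | 1  | 0  | 1  |     1      |        1        |      1      | 1
1  | 1  | 0  | 0  |     1      |        1        |      0      | 0
1  | 0  | 1  | 1  |     1      |        1        |      1      | 1
1  | 0  | 1  | 0  |     1      |        1        |      0      | 0
1  | 0  | 0  | 1  |     1      |        1        |      1      | 1
1  | 0  | 0  | 0  |     1      |        1        |      0      | 0
0  | 1  | 1  | 1  |     1      |        0        |      0      | 0
0  | 1  | 1  | 0  |     1      |        0        |      0      | 1
0  | 1  | 0  | 1  |     1      |        1        |      0      | 0
0  | 1  | 0  | 0  |     1      |        1        |      0      | 0
0  | 0  | 1  | 1  |     0      |        0        |      0      | 0
0  | 0  | 1  | 0  |     0      |        0        |      0      | 0
0  | 0  | 0  | 1  |     0      |        1        |      0      | 0
0  | 0  | 0  | 0  |     0      |        1        |      0      | 0
The formula is true on 5 of the 16 rows.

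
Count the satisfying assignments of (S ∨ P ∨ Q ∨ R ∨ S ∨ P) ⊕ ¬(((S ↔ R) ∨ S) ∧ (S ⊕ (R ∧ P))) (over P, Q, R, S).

P  Q  R  S  |  (R ∨ S)  (P ∨ Q ∨ (R ∨ S))  (S ∨ (P ∨ Q ∨ (R ∨ S)))  (S ↔ R)  ((S ↔ R) ∨ S)  (R ∧ P)  (S ⊕ (R ∧ P))  φ
T  T  T  T  |     T             T                     T                T           T           T           F        F
T  T  T  F  |     T             T                     T                F           F           T           T        F
T  T  F  T  |     T             T                     T                F           T           F           T        T
T  T  F  F  |     F             T                     T                T           T           F           F        F
T  F  T  T  |     T             T                     T                T           T           T           F        F
T  F  T  F  |     T             T                     T                F           F           T           T        F
T  F  F  T  |     T             T                     T                F           T           F           T        T
T  F  F  F  |     F             T                     T                T           T           F           F        F
F  T  T  T  |     T             T                     T                T           T           F           T        T
F  T  T  F  |     T             T                     T                F           F           F           F        F
F  T  F  T  |     T             T                     T                F           T           F           T        T
F  T  F  F  |     F             T                     T                T           T           F           F        F
F  F  T  T  |     T             T                     T                T           T           F           T        T
F  F  T  F  |     T             T                     T                F           F           F           F        F
F  F  F  T  |     T             T                     T                F           T           F           T        T
F  F  F  F  |     F             F                     F                T           T           F           F        T
The formula is true on 7 of the 16 rows.

7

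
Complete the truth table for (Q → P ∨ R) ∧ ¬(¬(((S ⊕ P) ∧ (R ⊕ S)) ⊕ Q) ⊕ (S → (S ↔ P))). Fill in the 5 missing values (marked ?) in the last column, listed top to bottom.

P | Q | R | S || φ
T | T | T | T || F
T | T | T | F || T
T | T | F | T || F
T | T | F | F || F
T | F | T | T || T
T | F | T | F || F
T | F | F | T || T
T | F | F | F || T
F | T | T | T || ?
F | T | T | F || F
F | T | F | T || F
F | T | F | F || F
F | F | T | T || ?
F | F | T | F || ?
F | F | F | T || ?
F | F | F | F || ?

Row P=F, Q=T, R=T, S=T: (Q → P ∨ R) = T, ¬(¬(((S ⊕ P) ∧ (R ⊕ S)) ⊕ Q) ⊕ (S → (S ↔ P))) = T, so the formula = T.
Row P=F, Q=F, R=T, S=T: (Q → P ∨ R) = T, ¬(¬(((S ⊕ P) ∧ (R ⊕ S)) ⊕ Q) ⊕ (S → (S ↔ P))) = F, so the formula = F.
Row P=F, Q=F, R=T, S=F: (Q → P ∨ R) = T, ¬(¬(((S ⊕ P) ∧ (R ⊕ S)) ⊕ Q) ⊕ (S → (S ↔ P))) = T, so the formula = T.
Row P=F, Q=F, R=F, S=T: (Q → P ∨ R) = T, ¬(¬(((S ⊕ P) ∧ (R ⊕ S)) ⊕ Q) ⊕ (S → (S ↔ P))) = T, so the formula = T.
Row P=F, Q=F, R=F, S=F: (Q → P ∨ R) = T, ¬(¬(((S ⊕ P) ∧ (R ⊕ S)) ⊕ Q) ⊕ (S → (S ↔ P))) = T, so the formula = T.

T, F, T, T, T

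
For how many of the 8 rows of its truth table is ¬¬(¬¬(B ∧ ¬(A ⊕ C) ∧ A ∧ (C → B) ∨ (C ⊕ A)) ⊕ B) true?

3

A | B | C | φ
- | - | - | -
F | F | F | F
F | F | T | T
F | T | F | T
F | T | T | F
T | F | F | T
T | F | T | F
T | T | F | F
T | T | T | F
The formula is true on 3 of the 8 rows.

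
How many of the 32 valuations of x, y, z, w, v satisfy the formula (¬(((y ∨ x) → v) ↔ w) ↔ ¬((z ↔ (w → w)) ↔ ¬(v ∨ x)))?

16

x | y | z | w | v || φ
1 | 1 | 1 | 1 | 1 || 0
1 | 1 | 1 | 1 | 0 || 1
1 | 1 | 1 | 0 | 1 || 1
1 | 1 | 1 | 0 | 0 || 0
1 | 1 | 0 | 1 | 1 || 1
1 | 1 | 0 | 1 | 0 || 0
1 | 1 | 0 | 0 | 1 || 0
1 | 1 | 0 | 0 | 0 || 1
1 | 0 | 1 | 1 | 1 || 0
1 | 0 | 1 | 1 | 0 || 1
1 | 0 | 1 | 0 | 1 || 1
1 | 0 | 1 | 0 | 0 || 0
1 | 0 | 0 | 1 | 1 || 1
1 | 0 | 0 | 1 | 0 || 0
1 | 0 | 0 | 0 | 1 || 0
1 | 0 | 0 | 0 | 0 || 1
0 | 1 | 1 | 1 | 1 || 0
0 | 1 | 1 | 1 | 0 || 0
0 | 1 | 1 | 0 | 1 || 1
0 | 1 | 1 | 0 | 0 || 1
0 | 1 | 0 | 1 | 1 || 1
0 | 1 | 0 | 1 | 0 || 1
0 | 1 | 0 | 0 | 1 || 0
0 | 1 | 0 | 0 | 0 || 0
0 | 0 | 1 | 1 | 1 || 0
0 | 0 | 1 | 1 | 0 || 1
0 | 0 | 1 | 0 | 1 || 1
0 | 0 | 1 | 0 | 0 || 0
0 | 0 | 0 | 1 | 1 || 1
0 | 0 | 0 | 1 | 0 || 0
0 | 0 | 0 | 0 | 1 || 0
0 | 0 | 0 | 0 | 0 || 1
The formula is true on 16 of the 32 rows.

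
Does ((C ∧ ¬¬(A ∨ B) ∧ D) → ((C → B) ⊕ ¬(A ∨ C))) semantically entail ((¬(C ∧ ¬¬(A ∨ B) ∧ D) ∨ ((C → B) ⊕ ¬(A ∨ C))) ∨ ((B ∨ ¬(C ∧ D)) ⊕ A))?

yes

A  B  C  D  |  φ  ψ
0  0  0  0  |  1  1
0  0  0  1  |  1  1
0  0  1  0  |  1  1
0  0  1  1  |  1  1
0  1  0  0  |  1  1
0  1  0  1  |  1  1
0  1  1  0  |  1  1
0  1  1  1  |  1  1
1  0  0  0  |  1  1
1  0  0  1  |  1  1
1  0  1  0  |  1  1
1  0  1  1  |  0  1
1  1  0  0  |  1  1
1  1  0  1  |  1  1
1  1  1  0  |  1  1
1  1  1  1  |  1  1
In every row where φ is true, ψ is also true, so φ ⊨ ψ.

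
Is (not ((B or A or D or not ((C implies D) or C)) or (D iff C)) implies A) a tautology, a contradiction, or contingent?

contingent

A | B | C | D || φ
T | T | T | T || T
T | T | T | F || T
T | T | F | T || T
T | T | F | F || T
T | F | T | T || T
T | F | T | F || T
T | F | F | T || T
T | F | F | F || T
F | T | T | T || T
F | T | T | F || T
F | T | F | T || T
F | T | F | F || T
F | F | T | T || T
F | F | T | F || F
F | F | F | T || T
F | F | F | F || T
15 of 16 rows are T, so the formula is contingent.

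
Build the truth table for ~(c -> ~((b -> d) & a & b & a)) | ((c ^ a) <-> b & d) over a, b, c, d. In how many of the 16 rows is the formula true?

9

  a   |   b   |   c   |   d   | (b -> d) | (b & a) | (a & (b & a)) | ((b -> d) & (a & (b & a))) | ~((b -> d) & (a & (b & a))) | (c ^ a) | (b & d) | ((c ^ a) <-> (b & d)) |   φ  
----- | ----- | ----- | ----- | -------- | ------- | ------------- | -------------------------- | --------------------------- | ------- | ------- | --------------------- | -----
False | False | False | False |   True   |  False  |     False     |           False            |             True            |  False  |  False  |          True         |  True
False | False | False |  True |   True   |  False  |     False     |           False            |             True            |  False  |  False  |          True         |  True
False | False |  True | False |   True   |  False  |     False     |           False            |             True            |   True  |  False  |         False         | False
False | False |  True |  True |   True   |  False  |     False     |           False            |             True            |   True  |  False  |         False         | False
False |  True | False | False |  False   |  False  |     False     |           False            |             True            |  False  |  False  |          True         |  True
False |  True | False |  True |   True   |  False  |     False     |           False            |             True            |  False  |   True  |         False         | False
False |  True |  True | False |  False   |  False  |     False     |           False            |             True            |   True  |  False  |         False         | False
False |  True |  True |  True |   True   |  False  |     False     |           False            |             True            |   True  |   True  |          True         |  True
 True | False | False | False |   True   |  False  |     False     |           False            |             True            |   True  |  False  |         False         | False
 True | False | False |  True |   True   |  False  |     False     |           False            |             True            |   True  |  False  |         False         | False
 True | False |  True | False |   True   |  False  |     False     |           False            |             True            |  False  |  False  |          True         |  True
 True | False |  True |  True |   True   |  False  |     False     |           False            |             True            |  False  |  False  |          True         |  True
 True |  True | False | False |  False   |   True  |      True     |           False            |             True            |   True  |  False  |         False         | False
 True |  True | False |  True |   True   |   True  |      True     |            True            |            False            |   True  |   True  |          True         |  True
 True |  True |  True | False |  False   |   True  |      True     |           False            |             True            |  False  |  False  |          True         |  True
 True |  True |  True |  True |   True   |   True  |      True     |            True            |            False            |  False  |   True  |         False         |  True
The formula is true on 9 of the 16 rows.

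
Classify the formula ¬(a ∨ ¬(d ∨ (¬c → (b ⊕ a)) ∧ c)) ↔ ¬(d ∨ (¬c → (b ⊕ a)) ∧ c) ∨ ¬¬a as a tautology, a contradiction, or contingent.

a | b | c | d || ¬c | (b ⊕ a) | (¬c → (b ⊕ a)) | ((¬c → (b ⊕ a)) ∧ c) | (d ∨ ((¬c → (b ⊕ a)) ∧ c)) | ¬(d ∨ ((¬c → (b ⊕ a)) ∧ c)) | ¬a | ¬¬a | φ
1 | 1 | 1 | 1 || 0  |    0    |       1        |          1           |             1              |              0              | 0  |  1  | 0
1 | 1 | 1 | 0 || 0  |    0    |       1        |          1           |             1              |              0              | 0  |  1  | 0
1 | 1 | 0 | 1 || 1  |    0    |       0        |          0           |             1              |              0              | 0  |  1  | 0
1 | 1 | 0 | 0 || 1  |    0    |       0        |          0           |             0              |              1              | 0  |  1  | 0
1 | 0 | 1 | 1 || 0  |    1    |       1        |          1           |             1              |              0              | 0  |  1  | 0
1 | 0 | 1 | 0 || 0  |    1    |       1        |          1           |             1              |              0              | 0  |  1  | 0
1 | 0 | 0 | 1 || 1  |    1    |       1        |          0           |             1              |              0              | 0  |  1  | 0
1 | 0 | 0 | 0 || 1  |    1    |       1        |          0           |             0              |              1              | 0  |  1  | 0
0 | 1 | 1 | 1 || 0  |    1    |       1        |          1           |             1              |              0              | 1  |  0  | 0
0 | 1 | 1 | 0 || 0  |    1    |       1        |          1           |             1              |              0              | 1  |  0  | 0
0 | 1 | 0 | 1 || 1  |    1    |       1        |          0           |             1              |              0              | 1  |  0  | 0
0 | 1 | 0 | 0 || 1  |    1    |       1        |          0           |             0              |              1              | 1  |  0  | 0
0 | 0 | 1 | 1 || 0  |    0    |       1        |          1           |             1              |              0              | 1  |  0  | 0
0 | 0 | 1 | 0 || 0  |    0    |       1        |          1           |             1              |              0              | 1  |  0  | 0
0 | 0 | 0 | 1 || 1  |    0    |       0        |          0           |             1              |              0              | 1  |  0  | 0
0 | 0 | 0 | 0 || 1  |    0    |       0        |          0           |             0              |              1              | 1  |  0  | 0
Every row is 0, so the formula is a contradiction.

contradiction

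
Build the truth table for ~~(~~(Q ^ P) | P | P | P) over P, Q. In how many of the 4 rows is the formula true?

P  Q     (Q ^ P)  ~(Q ^ P)  ~~(Q ^ P)  (~~(Q ^ P) | P | P | P)  ~(~~(Q ^ P) | P | P | P)  ~~(~~(Q ^ P) | P | P | P)
1  1        0        1          0                 1                        0                          1            
1  0        1        0          1                 1                        0                          1            
0  1        1        0          1                 1                        0                          1            
0  0        0        1          0                 0                        1                          0            
The formula is true on 3 of the 4 rows.

3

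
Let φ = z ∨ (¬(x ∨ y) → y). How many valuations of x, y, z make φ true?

x | y | z | (z ∨ (¬(x ∨ y) → y))
- | - | - | --------------------
T | T | T |          T          
T | T | F |          T          
T | F | T |          T          
T | F | F |          T          
F | T | T |          T          
F | T | F |          T          
F | F | T |          T          
F | F | F |          F          
The formula is true on 7 of the 8 rows.

7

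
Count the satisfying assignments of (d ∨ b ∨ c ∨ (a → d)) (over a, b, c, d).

a  b  c  d  |  (a → d)  (d ∨ b ∨ c ∨ (a → d))
T  T  T  T  |     T               T          
T  T  T  F  |     F               T          
T  T  F  T  |     T               T          
T  T  F  F  |     F               T          
T  F  T  T  |     T               T          
T  F  T  F  |     F               T          
T  F  F  T  |     T               T          
T  F  F  F  |     F               F          
F  T  T  T  |     T               T          
F  T  T  F  |     T               T          
F  T  F  T  |     T               T          
F  T  F  F  |     T               T          
F  F  T  T  |     T               T          
F  F  T  F  |     T               T          
F  F  F  T  |     T               T          
F  F  F  F  |     T               T          
The formula is true on 15 of the 16 rows.

15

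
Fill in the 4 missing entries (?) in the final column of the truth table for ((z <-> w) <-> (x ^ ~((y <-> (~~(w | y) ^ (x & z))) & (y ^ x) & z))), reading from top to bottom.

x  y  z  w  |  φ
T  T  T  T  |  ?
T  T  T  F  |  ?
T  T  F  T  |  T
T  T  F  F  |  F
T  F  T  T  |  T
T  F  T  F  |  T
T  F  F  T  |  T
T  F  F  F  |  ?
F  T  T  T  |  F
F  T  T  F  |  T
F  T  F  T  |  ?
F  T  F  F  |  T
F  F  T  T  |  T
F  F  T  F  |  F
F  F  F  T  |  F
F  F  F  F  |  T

F, T, F, F

Row x=T, y=T, z=T, w=T: (z <-> w) = T, (x ^ ~((y <-> (~~(w | y) ^ (x & z))) & (y ^ x) & z)) = F, so the formula = F.
Row x=T, y=T, z=T, w=F: (z <-> w) = F, (x ^ ~((y <-> (~~(w | y) ^ (x & z))) & (y ^ x) & z)) = F, so the formula = T.
Row x=T, y=F, z=F, w=F: (z <-> w) = T, (x ^ ~((y <-> (~~(w | y) ^ (x & z))) & (y ^ x) & z)) = F, so the formula = F.
Row x=F, y=T, z=F, w=T: (z <-> w) = F, (x ^ ~((y <-> (~~(w | y) ^ (x & z))) & (y ^ x) & z)) = T, so the formula = F.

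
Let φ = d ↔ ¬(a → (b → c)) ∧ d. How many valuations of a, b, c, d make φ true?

9

  a      b      c      d    |  (b → c)  (a → (b → c))  ¬(a → (b → c))  (¬(a → (b → c)) ∧ d)  (d ↔ (¬(a → (b → c)) ∧ d))
False  False  False  False  |    True        True          False              False                     True           
False  False  False   True  |    True        True          False              False                    False           
False  False   True  False  |    True        True          False              False                     True           
False  False   True   True  |    True        True          False              False                    False           
False   True  False  False  |   False        True          False              False                     True           
False   True  False   True  |   False        True          False              False                    False           
False   True   True  False  |    True        True          False              False                     True           
False   True   True   True  |    True        True          False              False                    False           
 True  False  False  False  |    True        True          False              False                     True           
 True  False  False   True  |    True        True          False              False                    False           
 True  False   True  False  |    True        True          False              False                     True           
 True  False   True   True  |    True        True          False              False                    False           
 True   True  False  False  |   False       False           True              False                     True           
 True   True  False   True  |   False       False           True               True                     True           
 True   True   True  False  |    True        True          False              False                     True           
 True   True   True   True  |    True        True          False              False                    False           
The formula is true on 9 of the 16 rows.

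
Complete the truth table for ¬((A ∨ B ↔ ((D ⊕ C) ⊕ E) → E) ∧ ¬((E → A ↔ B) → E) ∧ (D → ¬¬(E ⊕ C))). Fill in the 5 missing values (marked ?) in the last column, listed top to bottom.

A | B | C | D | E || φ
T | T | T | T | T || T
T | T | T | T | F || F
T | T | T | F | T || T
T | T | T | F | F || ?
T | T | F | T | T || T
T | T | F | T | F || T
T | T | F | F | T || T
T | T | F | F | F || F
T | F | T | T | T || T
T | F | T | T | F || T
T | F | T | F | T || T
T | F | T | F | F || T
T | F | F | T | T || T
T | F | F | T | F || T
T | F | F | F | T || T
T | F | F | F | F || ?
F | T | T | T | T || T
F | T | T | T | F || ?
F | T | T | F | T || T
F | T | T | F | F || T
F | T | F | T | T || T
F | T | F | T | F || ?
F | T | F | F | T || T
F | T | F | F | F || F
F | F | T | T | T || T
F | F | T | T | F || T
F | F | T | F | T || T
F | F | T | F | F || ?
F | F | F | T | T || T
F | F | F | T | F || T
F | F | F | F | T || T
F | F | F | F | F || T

T, T, F, T, T

Row A=T, B=T, C=T, D=F, E=F: (A ∨ B ↔ ((D ⊕ C) ⊕ E) → E) = F, ¬((E → A ↔ B) → E) = T, (D → ¬¬(E ⊕ C)) = T, ((A ∨ B ↔ ((D ⊕ C) ⊕ E) → E) ∧ ¬((E → A ↔ B) → E) ∧ (D → ¬¬(E ⊕ C))) = F, so the formula = T.
Row A=T, B=F, C=F, D=F, E=F: (A ∨ B ↔ ((D ⊕ C) ⊕ E) → E) = T, ¬((E → A ↔ B) → E) = F, (D → ¬¬(E ⊕ C)) = T, ((A ∨ B ↔ ((D ⊕ C) ⊕ E) → E) ∧ ¬((E → A ↔ B) → E) ∧ (D → ¬¬(E ⊕ C))) = F, so the formula = T.
Row A=F, B=T, C=T, D=T, E=F: (A ∨ B ↔ ((D ⊕ C) ⊕ E) → E) = T, ¬((E → A ↔ B) → E) = T, (D → ¬¬(E ⊕ C)) = T, ((A ∨ B ↔ ((D ⊕ C) ⊕ E) → E) ∧ ¬((E → A ↔ B) → E) ∧ (D → ¬¬(E ⊕ C))) = T, so the formula = F.
Row A=F, B=T, C=F, D=T, E=F: (A ∨ B ↔ ((D ⊕ C) ⊕ E) → E) = F, ¬((E → A ↔ B) → E) = T, (D → ¬¬(E ⊕ C)) = F, ((A ∨ B ↔ ((D ⊕ C) ⊕ E) → E) ∧ ¬((E → A ↔ B) → E) ∧ (D → ¬¬(E ⊕ C))) = F, so the formula = T.
Row A=F, B=F, C=T, D=F, E=F: (A ∨ B ↔ ((D ⊕ C) ⊕ E) → E) = T, ¬((E → A ↔ B) → E) = F, (D → ¬¬(E ⊕ C)) = T, ((A ∨ B ↔ ((D ⊕ C) ⊕ E) → E) ∧ ¬((E → A ↔ B) → E) ∧ (D → ¬¬(E ⊕ C))) = F, so the formula = T.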